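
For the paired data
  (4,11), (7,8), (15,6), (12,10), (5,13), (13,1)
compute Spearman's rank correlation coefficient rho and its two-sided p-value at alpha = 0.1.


Step 1: Rank x and y separately (midranks; no ties here).
rank(x): 4->1, 7->3, 15->6, 12->4, 5->2, 13->5
rank(y): 11->5, 8->3, 6->2, 10->4, 13->6, 1->1
Step 2: d_i = R_x(i) - R_y(i); compute d_i^2.
  (1-5)^2=16, (3-3)^2=0, (6-2)^2=16, (4-4)^2=0, (2-6)^2=16, (5-1)^2=16
sum(d^2) = 64.
Step 3: rho = 1 - 6*64 / (6*(6^2 - 1)) = 1 - 384/210 = -0.828571.
Step 4: Under H0, t = rho * sqrt((n-2)/(1-rho^2)) = -2.9598 ~ t(4).
Step 5: Two-sided p-value from the t-distribution with 4 df = 0.041563.
Step 6: alpha = 0.1. reject H0.

rho = -0.8286, p = 0.041563, reject H0 at alpha = 0.1.


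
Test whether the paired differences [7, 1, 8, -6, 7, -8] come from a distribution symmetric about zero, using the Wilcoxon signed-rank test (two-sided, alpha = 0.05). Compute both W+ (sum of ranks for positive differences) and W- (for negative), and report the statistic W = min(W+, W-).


Step 1: Drop any zero differences (none here) and take |d_i|.
|d| = [7, 1, 8, 6, 7, 8]
Step 2: Midrank |d_i| (ties get averaged ranks).
ranks: |7|->3.5, |1|->1, |8|->5.5, |6|->2, |7|->3.5, |8|->5.5
Step 3: Attach original signs; sum ranks with positive sign and with negative sign.
W+ = 3.5 + 1 + 5.5 + 3.5 = 13.5
W- = 2 + 5.5 = 7.5
(Check: W+ + W- = 21 should equal n(n+1)/2 = 21.)
Step 4: Test statistic W = min(W+, W-) = 7.5.
Step 5: Ties in |d|, so use the tie-corrected normal approximation.
        E[W] = n(n+1)/4 = 6*7/4 = 10.5.
        Tie groups: |d|=7 (t=2), |d|=8 (t=2); sum(t^3 - t) = 12.
        Var[W] = n(n+1)(2n+1)/24 - sum(t^3-t)/48 = 546/24 - 12/48 = 22.5.
        z = (W - E[W]) / sqrt(Var[W]) = (7.5 - 10.5) / 4.7434 = -0.6325.
        Two-sided p = 2*Phi(z) = 0.527089.
Step 6: alpha = 0.05. fail to reject H0.

W+ = 13.5, W- = 7.5, W = min = 7.5, p = 0.527089, fail to reject H0.


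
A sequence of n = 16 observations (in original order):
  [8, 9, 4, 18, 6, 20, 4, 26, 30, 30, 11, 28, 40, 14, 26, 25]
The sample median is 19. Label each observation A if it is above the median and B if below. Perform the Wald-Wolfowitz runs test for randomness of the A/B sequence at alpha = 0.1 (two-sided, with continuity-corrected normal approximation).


Step 1: Compute median = 19; label A = above, B = below.
Labels in order: BBBBBABAAABAABAA  (n_A = 8, n_B = 8)
Step 2: Count runs R = 8.
Step 3: Under H0 (random ordering), E[R] = 2*n_A*n_B/(n_A+n_B) + 1 = 2*8*8/16 + 1 = 9.0000.
        Var[R] = 2*n_A*n_B*(2*n_A*n_B - n_A - n_B) / ((n_A+n_B)^2 * (n_A+n_B-1)) = 14336/3840 = 3.7333.
        SD[R] = 1.9322.
Step 4: Continuity-corrected z = (R + 0.5 - E[R]) / SD[R] = (8 + 0.5 - 9.0000) / 1.9322 = -0.2588.
Step 5: Two-sided p-value via normal approximation = 2*(1 - Phi(|z|)) = 0.795809.
Step 6: alpha = 0.1. fail to reject H0.

R = 8, z = -0.2588, p = 0.795809, fail to reject H0.


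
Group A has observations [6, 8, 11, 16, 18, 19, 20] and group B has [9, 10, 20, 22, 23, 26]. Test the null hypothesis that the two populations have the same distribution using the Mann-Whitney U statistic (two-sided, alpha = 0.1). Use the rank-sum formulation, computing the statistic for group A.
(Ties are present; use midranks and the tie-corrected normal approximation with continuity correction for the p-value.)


Step 1: Combine and sort all 13 observations; assign midranks.
sorted (value, group): (6,X), (8,X), (9,Y), (10,Y), (11,X), (16,X), (18,X), (19,X), (20,X), (20,Y), (22,Y), (23,Y), (26,Y)
ranks: 6->1, 8->2, 9->3, 10->4, 11->5, 16->6, 18->7, 19->8, 20->9.5, 20->9.5, 22->11, 23->12, 26->13
Step 2: Rank sum for X: R1 = 1 + 2 + 5 + 6 + 7 + 8 + 9.5 = 38.5.
Step 3: U_X = R1 - n1(n1+1)/2 = 38.5 - 7*8/2 = 38.5 - 28 = 10.5.
       U_Y = n1*n2 - U_X = 42 - 10.5 = 31.5.
Step 4: Ties are present, so use the tie-corrected normal approximation (with continuity correction) for the p-value.
Step 5: p-value = 0.152563; compare to alpha = 0.1. fail to reject H0.

U_X = 10.5, p = 0.152563, fail to reject H0 at alpha = 0.1.


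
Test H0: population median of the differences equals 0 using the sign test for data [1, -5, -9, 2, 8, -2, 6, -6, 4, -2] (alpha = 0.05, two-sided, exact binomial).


Step 1: Discard zero differences. Original n = 10; n_eff = number of nonzero differences = 10.
Nonzero differences (with sign): +1, -5, -9, +2, +8, -2, +6, -6, +4, -2
Step 2: Count signs: positive = 5, negative = 5.
Step 3: Under H0: P(positive) = 0.5, so the number of positives S ~ Bin(10, 0.5).
Step 4: Two-sided exact p-value = sum of Bin(10,0.5) probabilities at or below the observed probability = 1.000000.
Step 5: alpha = 0.05. fail to reject H0.

n_eff = 10, pos = 5, neg = 5, p = 1.000000, fail to reject H0.


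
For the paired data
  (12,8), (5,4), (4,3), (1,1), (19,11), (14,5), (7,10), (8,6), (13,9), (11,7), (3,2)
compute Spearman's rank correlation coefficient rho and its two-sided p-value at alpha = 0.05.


Step 1: Rank x and y separately (midranks; no ties here).
rank(x): 12->8, 5->4, 4->3, 1->1, 19->11, 14->10, 7->5, 8->6, 13->9, 11->7, 3->2
rank(y): 8->8, 4->4, 3->3, 1->1, 11->11, 5->5, 10->10, 6->6, 9->9, 7->7, 2->2
Step 2: d_i = R_x(i) - R_y(i); compute d_i^2.
  (8-8)^2=0, (4-4)^2=0, (3-3)^2=0, (1-1)^2=0, (11-11)^2=0, (10-5)^2=25, (5-10)^2=25, (6-6)^2=0, (9-9)^2=0, (7-7)^2=0, (2-2)^2=0
sum(d^2) = 50.
Step 3: rho = 1 - 6*50 / (11*(11^2 - 1)) = 1 - 300/1320 = 0.772727.
Step 4: Under H0, t = rho * sqrt((n-2)/(1-rho^2)) = 3.6522 ~ t(9).
Step 5: Two-sided p-value from the t-distribution with 9 df = 0.005299.
Step 6: alpha = 0.05. reject H0.

rho = 0.7727, p = 0.005299, reject H0 at alpha = 0.05.


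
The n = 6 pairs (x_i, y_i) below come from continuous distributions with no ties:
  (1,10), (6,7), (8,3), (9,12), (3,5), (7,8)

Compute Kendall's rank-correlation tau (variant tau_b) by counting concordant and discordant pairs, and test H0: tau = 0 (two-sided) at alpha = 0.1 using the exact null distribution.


Step 1: Enumerate the 15 unordered pairs (i,j) with i<j and classify each by sign(x_j-x_i) * sign(y_j-y_i).
  (1,2):dx=+5,dy=-3->D; (1,3):dx=+7,dy=-7->D; (1,4):dx=+8,dy=+2->C; (1,5):dx=+2,dy=-5->D
  (1,6):dx=+6,dy=-2->D; (2,3):dx=+2,dy=-4->D; (2,4):dx=+3,dy=+5->C; (2,5):dx=-3,dy=-2->C
  (2,6):dx=+1,dy=+1->C; (3,4):dx=+1,dy=+9->C; (3,5):dx=-5,dy=+2->D; (3,6):dx=-1,dy=+5->D
  (4,5):dx=-6,dy=-7->C; (4,6):dx=-2,dy=-4->C; (5,6):dx=+4,dy=+3->C
Step 2: C = 8, D = 7, total pairs = 15.
Step 3: tau = (C - D)/(n(n-1)/2) = (8 - 7)/15 = 0.066667.
Step 4: Exact two-sided p-value (enumerate n! = 720 permutations of y under H0): p = 1.000000.
Step 5: alpha = 0.1. fail to reject H0.

tau_b = 0.0667 (C=8, D=7), p = 1.000000, fail to reject H0.


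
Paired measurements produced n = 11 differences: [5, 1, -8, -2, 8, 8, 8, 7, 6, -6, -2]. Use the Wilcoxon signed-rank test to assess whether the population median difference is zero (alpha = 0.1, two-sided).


Step 1: Drop any zero differences (none here) and take |d_i|.
|d| = [5, 1, 8, 2, 8, 8, 8, 7, 6, 6, 2]
Step 2: Midrank |d_i| (ties get averaged ranks).
ranks: |5|->4, |1|->1, |8|->9.5, |2|->2.5, |8|->9.5, |8|->9.5, |8|->9.5, |7|->7, |6|->5.5, |6|->5.5, |2|->2.5
Step 3: Attach original signs; sum ranks with positive sign and with negative sign.
W+ = 4 + 1 + 9.5 + 9.5 + 9.5 + 7 + 5.5 = 46
W- = 9.5 + 2.5 + 5.5 + 2.5 = 20
(Check: W+ + W- = 66 should equal n(n+1)/2 = 66.)
Step 4: Test statistic W = min(W+, W-) = 20.
Step 5: Ties in |d|, so use the tie-corrected normal approximation.
        E[W] = n(n+1)/4 = 11*12/4 = 33.
        Tie groups: |d|=2 (t=2), |d|=6 (t=2), |d|=8 (t=4); sum(t^3 - t) = 72.
        Var[W] = n(n+1)(2n+1)/24 - sum(t^3-t)/48 = 3036/24 - 72/48 = 125.
        z = (W - E[W]) / sqrt(Var[W]) = (20 - 33) / 11.1803 = -1.1628.
        Two-sided p = 2*Phi(z) = 0.244929.
Step 6: alpha = 0.1. fail to reject H0.

W+ = 46, W- = 20, W = min = 20, p = 0.244929, fail to reject H0.


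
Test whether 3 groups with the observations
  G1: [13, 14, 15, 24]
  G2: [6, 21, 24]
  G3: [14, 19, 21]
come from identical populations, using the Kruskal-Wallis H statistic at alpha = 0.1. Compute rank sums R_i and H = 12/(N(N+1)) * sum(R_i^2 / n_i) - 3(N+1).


Step 1: Combine all N = 10 observations and assign midranks.
sorted (value, group, rank): (6,G2,1), (13,G1,2), (14,G1,3.5), (14,G3,3.5), (15,G1,5), (19,G3,6), (21,G2,7.5), (21,G3,7.5), (24,G1,9.5), (24,G2,9.5)
Step 2: Sum ranks within each group.
R_1 = 20 (n_1 = 4)
R_2 = 18 (n_2 = 3)
R_3 = 17 (n_3 = 3)
Step 3: H = 12/(N(N+1)) * sum(R_i^2/n_i) - 3(N+1)
     = 12/(10*11) * (20^2/4 + 18^2/3 + 17^2/3) - 3*11
     = 0.109091 * 304.333 - 33
     = 0.200000.
Step 4: Ties present; correction factor C = 1 - 18/(10^3 - 10) = 0.981818. Corrected H = 0.200000 / 0.981818 = 0.203704.
Step 5: Under H0, H ~ chi^2(2); p-value = 0.903163.
Step 6: alpha = 0.1. fail to reject H0.

H = 0.2037, df = 2, p = 0.903163, fail to reject H0.


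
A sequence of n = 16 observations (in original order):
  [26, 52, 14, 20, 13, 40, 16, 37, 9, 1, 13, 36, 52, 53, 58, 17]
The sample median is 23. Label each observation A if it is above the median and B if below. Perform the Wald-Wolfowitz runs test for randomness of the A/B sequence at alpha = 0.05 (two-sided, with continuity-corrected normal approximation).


Step 1: Compute median = 23; label A = above, B = below.
Labels in order: AABBBABABBBAAAAB  (n_A = 8, n_B = 8)
Step 2: Count runs R = 8.
Step 3: Under H0 (random ordering), E[R] = 2*n_A*n_B/(n_A+n_B) + 1 = 2*8*8/16 + 1 = 9.0000.
        Var[R] = 2*n_A*n_B*(2*n_A*n_B - n_A - n_B) / ((n_A+n_B)^2 * (n_A+n_B-1)) = 14336/3840 = 3.7333.
        SD[R] = 1.9322.
Step 4: Continuity-corrected z = (R + 0.5 - E[R]) / SD[R] = (8 + 0.5 - 9.0000) / 1.9322 = -0.2588.
Step 5: Two-sided p-value via normal approximation = 2*(1 - Phi(|z|)) = 0.795809.
Step 6: alpha = 0.05. fail to reject H0.

R = 8, z = -0.2588, p = 0.795809, fail to reject H0.


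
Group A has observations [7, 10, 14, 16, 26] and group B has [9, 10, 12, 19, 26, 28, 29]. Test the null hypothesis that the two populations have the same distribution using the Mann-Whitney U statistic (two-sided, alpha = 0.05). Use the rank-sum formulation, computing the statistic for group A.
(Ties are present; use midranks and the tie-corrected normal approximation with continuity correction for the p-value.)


Step 1: Combine and sort all 12 observations; assign midranks.
sorted (value, group): (7,X), (9,Y), (10,X), (10,Y), (12,Y), (14,X), (16,X), (19,Y), (26,X), (26,Y), (28,Y), (29,Y)
ranks: 7->1, 9->2, 10->3.5, 10->3.5, 12->5, 14->6, 16->7, 19->8, 26->9.5, 26->9.5, 28->11, 29->12
Step 2: Rank sum for X: R1 = 1 + 3.5 + 6 + 7 + 9.5 = 27.
Step 3: U_X = R1 - n1(n1+1)/2 = 27 - 5*6/2 = 27 - 15 = 12.
       U_Y = n1*n2 - U_X = 35 - 12 = 23.
Step 4: Ties are present, so use the tie-corrected normal approximation (with continuity correction) for the p-value.
Step 5: p-value = 0.415157; compare to alpha = 0.05. fail to reject H0.

U_X = 12, p = 0.415157, fail to reject H0 at alpha = 0.05.


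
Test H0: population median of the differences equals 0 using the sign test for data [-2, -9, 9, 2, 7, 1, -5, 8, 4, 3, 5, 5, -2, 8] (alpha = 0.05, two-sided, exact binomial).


Step 1: Discard zero differences. Original n = 14; n_eff = number of nonzero differences = 14.
Nonzero differences (with sign): -2, -9, +9, +2, +7, +1, -5, +8, +4, +3, +5, +5, -2, +8
Step 2: Count signs: positive = 10, negative = 4.
Step 3: Under H0: P(positive) = 0.5, so the number of positives S ~ Bin(14, 0.5).
Step 4: Two-sided exact p-value = sum of Bin(14,0.5) probabilities at or below the observed probability = 0.179565.
Step 5: alpha = 0.05. fail to reject H0.

n_eff = 14, pos = 10, neg = 4, p = 0.179565, fail to reject H0.


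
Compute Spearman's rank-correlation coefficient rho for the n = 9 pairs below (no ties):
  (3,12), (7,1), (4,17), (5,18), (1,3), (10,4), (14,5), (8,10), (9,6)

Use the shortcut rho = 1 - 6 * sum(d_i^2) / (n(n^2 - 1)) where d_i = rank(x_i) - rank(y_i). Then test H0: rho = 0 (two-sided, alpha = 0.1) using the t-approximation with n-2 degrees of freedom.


Step 1: Rank x and y separately (midranks; no ties here).
rank(x): 3->2, 7->5, 4->3, 5->4, 1->1, 10->8, 14->9, 8->6, 9->7
rank(y): 12->7, 1->1, 17->8, 18->9, 3->2, 4->3, 5->4, 10->6, 6->5
Step 2: d_i = R_x(i) - R_y(i); compute d_i^2.
  (2-7)^2=25, (5-1)^2=16, (3-8)^2=25, (4-9)^2=25, (1-2)^2=1, (8-3)^2=25, (9-4)^2=25, (6-6)^2=0, (7-5)^2=4
sum(d^2) = 146.
Step 3: rho = 1 - 6*146 / (9*(9^2 - 1)) = 1 - 876/720 = -0.216667.
Step 4: Under H0, t = rho * sqrt((n-2)/(1-rho^2)) = -0.5872 ~ t(7).
Step 5: Two-sided p-value from the t-distribution with 7 df = 0.575515.
Step 6: alpha = 0.1. fail to reject H0.

rho = -0.2167, p = 0.575515, fail to reject H0 at alpha = 0.1.


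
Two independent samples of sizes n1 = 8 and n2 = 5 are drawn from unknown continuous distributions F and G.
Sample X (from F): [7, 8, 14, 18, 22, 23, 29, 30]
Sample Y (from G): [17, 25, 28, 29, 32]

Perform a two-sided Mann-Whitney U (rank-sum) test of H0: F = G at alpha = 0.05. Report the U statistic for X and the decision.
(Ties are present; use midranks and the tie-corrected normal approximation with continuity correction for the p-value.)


Step 1: Combine and sort all 13 observations; assign midranks.
sorted (value, group): (7,X), (8,X), (14,X), (17,Y), (18,X), (22,X), (23,X), (25,Y), (28,Y), (29,X), (29,Y), (30,X), (32,Y)
ranks: 7->1, 8->2, 14->3, 17->4, 18->5, 22->6, 23->7, 25->8, 28->9, 29->10.5, 29->10.5, 30->12, 32->13
Step 2: Rank sum for X: R1 = 1 + 2 + 3 + 5 + 6 + 7 + 10.5 + 12 = 46.5.
Step 3: U_X = R1 - n1(n1+1)/2 = 46.5 - 8*9/2 = 46.5 - 36 = 10.5.
       U_Y = n1*n2 - U_X = 40 - 10.5 = 29.5.
Step 4: Ties are present, so use the tie-corrected normal approximation (with continuity correction) for the p-value.
Step 5: p-value = 0.187076; compare to alpha = 0.05. fail to reject H0.

U_X = 10.5, p = 0.187076, fail to reject H0 at alpha = 0.05.


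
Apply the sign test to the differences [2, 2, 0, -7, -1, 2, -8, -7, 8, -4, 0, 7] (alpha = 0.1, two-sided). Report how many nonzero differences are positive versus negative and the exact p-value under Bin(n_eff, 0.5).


Step 1: Discard zero differences. Original n = 12; n_eff = number of nonzero differences = 10.
Nonzero differences (with sign): +2, +2, -7, -1, +2, -8, -7, +8, -4, +7
Step 2: Count signs: positive = 5, negative = 5.
Step 3: Under H0: P(positive) = 0.5, so the number of positives S ~ Bin(10, 0.5).
Step 4: Two-sided exact p-value = sum of Bin(10,0.5) probabilities at or below the observed probability = 1.000000.
Step 5: alpha = 0.1. fail to reject H0.

n_eff = 10, pos = 5, neg = 5, p = 1.000000, fail to reject H0.


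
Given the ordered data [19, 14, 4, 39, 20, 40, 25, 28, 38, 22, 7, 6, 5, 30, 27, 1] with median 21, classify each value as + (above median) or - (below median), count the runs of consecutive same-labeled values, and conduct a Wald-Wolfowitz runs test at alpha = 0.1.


Step 1: Compute median = 21; label A = above, B = below.
Labels in order: BBBABAAAAABBBAAB  (n_A = 8, n_B = 8)
Step 2: Count runs R = 7.
Step 3: Under H0 (random ordering), E[R] = 2*n_A*n_B/(n_A+n_B) + 1 = 2*8*8/16 + 1 = 9.0000.
        Var[R] = 2*n_A*n_B*(2*n_A*n_B - n_A - n_B) / ((n_A+n_B)^2 * (n_A+n_B-1)) = 14336/3840 = 3.7333.
        SD[R] = 1.9322.
Step 4: Continuity-corrected z = (R + 0.5 - E[R]) / SD[R] = (7 + 0.5 - 9.0000) / 1.9322 = -0.7763.
Step 5: Two-sided p-value via normal approximation = 2*(1 - Phi(|z|)) = 0.437558.
Step 6: alpha = 0.1. fail to reject H0.

R = 7, z = -0.7763, p = 0.437558, fail to reject H0.


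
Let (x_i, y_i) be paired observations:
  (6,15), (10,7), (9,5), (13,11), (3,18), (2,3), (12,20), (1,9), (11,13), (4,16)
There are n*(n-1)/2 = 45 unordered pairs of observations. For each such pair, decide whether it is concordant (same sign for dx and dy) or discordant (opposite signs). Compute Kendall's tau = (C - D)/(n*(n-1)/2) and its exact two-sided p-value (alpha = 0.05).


Step 1: Enumerate the 45 unordered pairs (i,j) with i<j and classify each by sign(x_j-x_i) * sign(y_j-y_i).
  (1,2):dx=+4,dy=-8->D; (1,3):dx=+3,dy=-10->D; (1,4):dx=+7,dy=-4->D; (1,5):dx=-3,dy=+3->D
  (1,6):dx=-4,dy=-12->C; (1,7):dx=+6,dy=+5->C; (1,8):dx=-5,dy=-6->C; (1,9):dx=+5,dy=-2->D
  (1,10):dx=-2,dy=+1->D; (2,3):dx=-1,dy=-2->C; (2,4):dx=+3,dy=+4->C; (2,5):dx=-7,dy=+11->D
  (2,6):dx=-8,dy=-4->C; (2,7):dx=+2,dy=+13->C; (2,8):dx=-9,dy=+2->D; (2,9):dx=+1,dy=+6->C
  (2,10):dx=-6,dy=+9->D; (3,4):dx=+4,dy=+6->C; (3,5):dx=-6,dy=+13->D; (3,6):dx=-7,dy=-2->C
  (3,7):dx=+3,dy=+15->C; (3,8):dx=-8,dy=+4->D; (3,9):dx=+2,dy=+8->C; (3,10):dx=-5,dy=+11->D
  (4,5):dx=-10,dy=+7->D; (4,6):dx=-11,dy=-8->C; (4,7):dx=-1,dy=+9->D; (4,8):dx=-12,dy=-2->C
  (4,9):dx=-2,dy=+2->D; (4,10):dx=-9,dy=+5->D; (5,6):dx=-1,dy=-15->C; (5,7):dx=+9,dy=+2->C
  (5,8):dx=-2,dy=-9->C; (5,9):dx=+8,dy=-5->D; (5,10):dx=+1,dy=-2->D; (6,7):dx=+10,dy=+17->C
  (6,8):dx=-1,dy=+6->D; (6,9):dx=+9,dy=+10->C; (6,10):dx=+2,dy=+13->C; (7,8):dx=-11,dy=-11->C
  (7,9):dx=-1,dy=-7->C; (7,10):dx=-8,dy=-4->C; (8,9):dx=+10,dy=+4->C; (8,10):dx=+3,dy=+7->C
  (9,10):dx=-7,dy=+3->D
Step 2: C = 25, D = 20, total pairs = 45.
Step 3: tau = (C - D)/(n(n-1)/2) = (25 - 20)/45 = 0.111111.
Step 4: Exact two-sided p-value (enumerate n! = 3628800 permutations of y under H0): p = 0.727490.
Step 5: alpha = 0.05. fail to reject H0.

tau_b = 0.1111 (C=25, D=20), p = 0.727490, fail to reject H0.


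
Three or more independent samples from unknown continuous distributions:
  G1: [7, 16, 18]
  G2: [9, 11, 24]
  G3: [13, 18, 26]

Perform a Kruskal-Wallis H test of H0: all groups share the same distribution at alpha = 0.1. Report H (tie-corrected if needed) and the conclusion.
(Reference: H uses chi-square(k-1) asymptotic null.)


Step 1: Combine all N = 9 observations and assign midranks.
sorted (value, group, rank): (7,G1,1), (9,G2,2), (11,G2,3), (13,G3,4), (16,G1,5), (18,G1,6.5), (18,G3,6.5), (24,G2,8), (26,G3,9)
Step 2: Sum ranks within each group.
R_1 = 12.5 (n_1 = 3)
R_2 = 13 (n_2 = 3)
R_3 = 19.5 (n_3 = 3)
Step 3: H = 12/(N(N+1)) * sum(R_i^2/n_i) - 3(N+1)
     = 12/(9*10) * (12.5^2/3 + 13^2/3 + 19.5^2/3) - 3*10
     = 0.133333 * 235.167 - 30
     = 1.355556.
Step 4: Ties present; correction factor C = 1 - 6/(9^3 - 9) = 0.991667. Corrected H = 1.355556 / 0.991667 = 1.366947.
Step 5: Under H0, H ~ chi^2(2); p-value = 0.504860.
Step 6: alpha = 0.1. fail to reject H0.

H = 1.3669, df = 2, p = 0.504860, fail to reject H0.


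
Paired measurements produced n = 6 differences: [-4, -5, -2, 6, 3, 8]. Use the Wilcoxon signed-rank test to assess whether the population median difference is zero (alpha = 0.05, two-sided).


Step 1: Drop any zero differences (none here) and take |d_i|.
|d| = [4, 5, 2, 6, 3, 8]
Step 2: Midrank |d_i| (ties get averaged ranks).
ranks: |4|->3, |5|->4, |2|->1, |6|->5, |3|->2, |8|->6
Step 3: Attach original signs; sum ranks with positive sign and with negative sign.
W+ = 5 + 2 + 6 = 13
W- = 3 + 4 + 1 = 8
(Check: W+ + W- = 21 should equal n(n+1)/2 = 21.)
Step 4: Test statistic W = min(W+, W-) = 8.
Step 5: No ties, so the exact null distribution over the 2^6 = 64 sign assignments gives the two-sided p-value = 0.687500.
Step 6: alpha = 0.05. fail to reject H0.

W+ = 13, W- = 8, W = min = 8, p = 0.687500, fail to reject H0.


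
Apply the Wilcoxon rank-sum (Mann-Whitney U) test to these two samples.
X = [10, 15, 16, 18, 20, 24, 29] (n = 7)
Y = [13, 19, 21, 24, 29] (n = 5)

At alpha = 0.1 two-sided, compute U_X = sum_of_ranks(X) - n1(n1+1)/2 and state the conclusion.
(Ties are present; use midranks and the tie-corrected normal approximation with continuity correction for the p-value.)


Step 1: Combine and sort all 12 observations; assign midranks.
sorted (value, group): (10,X), (13,Y), (15,X), (16,X), (18,X), (19,Y), (20,X), (21,Y), (24,X), (24,Y), (29,X), (29,Y)
ranks: 10->1, 13->2, 15->3, 16->4, 18->5, 19->6, 20->7, 21->8, 24->9.5, 24->9.5, 29->11.5, 29->11.5
Step 2: Rank sum for X: R1 = 1 + 3 + 4 + 5 + 7 + 9.5 + 11.5 = 41.
Step 3: U_X = R1 - n1(n1+1)/2 = 41 - 7*8/2 = 41 - 28 = 13.
       U_Y = n1*n2 - U_X = 35 - 13 = 22.
Step 4: Ties are present, so use the tie-corrected normal approximation (with continuity correction) for the p-value.
Step 5: p-value = 0.514478; compare to alpha = 0.1. fail to reject H0.

U_X = 13, p = 0.514478, fail to reject H0 at alpha = 0.1.


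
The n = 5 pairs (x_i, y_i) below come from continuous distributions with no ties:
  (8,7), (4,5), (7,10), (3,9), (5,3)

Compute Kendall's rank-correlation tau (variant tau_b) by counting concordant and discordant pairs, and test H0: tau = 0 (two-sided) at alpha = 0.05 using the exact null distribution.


Step 1: Enumerate the 10 unordered pairs (i,j) with i<j and classify each by sign(x_j-x_i) * sign(y_j-y_i).
  (1,2):dx=-4,dy=-2->C; (1,3):dx=-1,dy=+3->D; (1,4):dx=-5,dy=+2->D; (1,5):dx=-3,dy=-4->C
  (2,3):dx=+3,dy=+5->C; (2,4):dx=-1,dy=+4->D; (2,5):dx=+1,dy=-2->D; (3,4):dx=-4,dy=-1->C
  (3,5):dx=-2,dy=-7->C; (4,5):dx=+2,dy=-6->D
Step 2: C = 5, D = 5, total pairs = 10.
Step 3: tau = (C - D)/(n(n-1)/2) = (5 - 5)/10 = 0.000000.
Step 4: Exact two-sided p-value (enumerate n! = 120 permutations of y under H0): p = 1.000000.
Step 5: alpha = 0.05. fail to reject H0.

tau_b = 0.0000 (C=5, D=5), p = 1.000000, fail to reject H0.


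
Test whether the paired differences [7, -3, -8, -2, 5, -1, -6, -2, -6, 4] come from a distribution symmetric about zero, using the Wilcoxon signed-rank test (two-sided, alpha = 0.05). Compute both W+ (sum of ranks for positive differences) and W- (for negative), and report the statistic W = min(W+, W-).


Step 1: Drop any zero differences (none here) and take |d_i|.
|d| = [7, 3, 8, 2, 5, 1, 6, 2, 6, 4]
Step 2: Midrank |d_i| (ties get averaged ranks).
ranks: |7|->9, |3|->4, |8|->10, |2|->2.5, |5|->6, |1|->1, |6|->7.5, |2|->2.5, |6|->7.5, |4|->5
Step 3: Attach original signs; sum ranks with positive sign and with negative sign.
W+ = 9 + 6 + 5 = 20
W- = 4 + 10 + 2.5 + 1 + 7.5 + 2.5 + 7.5 = 35
(Check: W+ + W- = 55 should equal n(n+1)/2 = 55.)
Step 4: Test statistic W = min(W+, W-) = 20.
Step 5: Ties in |d|, so use the tie-corrected normal approximation.
        E[W] = n(n+1)/4 = 10*11/4 = 27.5.
        Tie groups: |d|=2 (t=2), |d|=6 (t=2); sum(t^3 - t) = 12.
        Var[W] = n(n+1)(2n+1)/24 - sum(t^3-t)/48 = 2310/24 - 12/48 = 96.
        z = (W - E[W]) / sqrt(Var[W]) = (20 - 27.5) / 9.7980 = -0.7655.
        Two-sided p = 2*Phi(z) = 0.443994.
Step 6: alpha = 0.05. fail to reject H0.

W+ = 20, W- = 35, W = min = 20, p = 0.443994, fail to reject H0.


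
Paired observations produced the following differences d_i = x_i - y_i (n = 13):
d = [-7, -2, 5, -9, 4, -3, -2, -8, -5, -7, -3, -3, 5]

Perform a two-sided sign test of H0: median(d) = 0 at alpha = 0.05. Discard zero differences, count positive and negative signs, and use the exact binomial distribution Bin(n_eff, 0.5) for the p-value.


Step 1: Discard zero differences. Original n = 13; n_eff = number of nonzero differences = 13.
Nonzero differences (with sign): -7, -2, +5, -9, +4, -3, -2, -8, -5, -7, -3, -3, +5
Step 2: Count signs: positive = 3, negative = 10.
Step 3: Under H0: P(positive) = 0.5, so the number of positives S ~ Bin(13, 0.5).
Step 4: Two-sided exact p-value = sum of Bin(13,0.5) probabilities at or below the observed probability = 0.092285.
Step 5: alpha = 0.05. fail to reject H0.

n_eff = 13, pos = 3, neg = 10, p = 0.092285, fail to reject H0.


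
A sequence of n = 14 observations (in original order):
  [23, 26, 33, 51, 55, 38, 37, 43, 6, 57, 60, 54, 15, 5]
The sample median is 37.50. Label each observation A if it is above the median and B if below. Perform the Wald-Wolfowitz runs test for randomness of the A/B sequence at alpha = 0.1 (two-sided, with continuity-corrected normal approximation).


Step 1: Compute median = 37.50; label A = above, B = below.
Labels in order: BBBAAABABAAABB  (n_A = 7, n_B = 7)
Step 2: Count runs R = 7.
Step 3: Under H0 (random ordering), E[R] = 2*n_A*n_B/(n_A+n_B) + 1 = 2*7*7/14 + 1 = 8.0000.
        Var[R] = 2*n_A*n_B*(2*n_A*n_B - n_A - n_B) / ((n_A+n_B)^2 * (n_A+n_B-1)) = 8232/2548 = 3.2308.
        SD[R] = 1.7974.
Step 4: Continuity-corrected z = (R + 0.5 - E[R]) / SD[R] = (7 + 0.5 - 8.0000) / 1.7974 = -0.2782.
Step 5: Two-sided p-value via normal approximation = 2*(1 - Phi(|z|)) = 0.780879.
Step 6: alpha = 0.1. fail to reject H0.

R = 7, z = -0.2782, p = 0.780879, fail to reject H0.


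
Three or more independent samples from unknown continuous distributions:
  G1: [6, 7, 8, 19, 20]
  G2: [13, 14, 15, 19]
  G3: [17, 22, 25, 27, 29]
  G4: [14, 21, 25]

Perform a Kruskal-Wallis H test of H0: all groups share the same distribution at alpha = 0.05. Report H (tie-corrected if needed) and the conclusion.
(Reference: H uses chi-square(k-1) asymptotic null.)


Step 1: Combine all N = 17 observations and assign midranks.
sorted (value, group, rank): (6,G1,1), (7,G1,2), (8,G1,3), (13,G2,4), (14,G2,5.5), (14,G4,5.5), (15,G2,7), (17,G3,8), (19,G1,9.5), (19,G2,9.5), (20,G1,11), (21,G4,12), (22,G3,13), (25,G3,14.5), (25,G4,14.5), (27,G3,16), (29,G3,17)
Step 2: Sum ranks within each group.
R_1 = 26.5 (n_1 = 5)
R_2 = 26 (n_2 = 4)
R_3 = 68.5 (n_3 = 5)
R_4 = 32 (n_4 = 3)
Step 3: H = 12/(N(N+1)) * sum(R_i^2/n_i) - 3(N+1)
     = 12/(17*18) * (26.5^2/5 + 26^2/4 + 68.5^2/5 + 32^2/3) - 3*18
     = 0.039216 * 1589.23 - 54
     = 8.322876.
Step 4: Ties present; correction factor C = 1 - 18/(17^3 - 17) = 0.996324. Corrected H = 8.322876 / 0.996324 = 8.353588.
Step 5: Under H0, H ~ chi^2(3); p-value = 0.039242.
Step 6: alpha = 0.05. reject H0.

H = 8.3536, df = 3, p = 0.039242, reject H0.


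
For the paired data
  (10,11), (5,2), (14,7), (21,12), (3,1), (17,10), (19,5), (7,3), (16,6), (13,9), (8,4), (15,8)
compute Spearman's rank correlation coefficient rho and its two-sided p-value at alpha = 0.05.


Step 1: Rank x and y separately (midranks; no ties here).
rank(x): 10->5, 5->2, 14->7, 21->12, 3->1, 17->10, 19->11, 7->3, 16->9, 13->6, 8->4, 15->8
rank(y): 11->11, 2->2, 7->7, 12->12, 1->1, 10->10, 5->5, 3->3, 6->6, 9->9, 4->4, 8->8
Step 2: d_i = R_x(i) - R_y(i); compute d_i^2.
  (5-11)^2=36, (2-2)^2=0, (7-7)^2=0, (12-12)^2=0, (1-1)^2=0, (10-10)^2=0, (11-5)^2=36, (3-3)^2=0, (9-6)^2=9, (6-9)^2=9, (4-4)^2=0, (8-8)^2=0
sum(d^2) = 90.
Step 3: rho = 1 - 6*90 / (12*(12^2 - 1)) = 1 - 540/1716 = 0.685315.
Step 4: Under H0, t = rho * sqrt((n-2)/(1-rho^2)) = 2.9759 ~ t(10).
Step 5: Two-sided p-value from the t-distribution with 10 df = 0.013906.
Step 6: alpha = 0.05. reject H0.

rho = 0.6853, p = 0.013906, reject H0 at alpha = 0.05.


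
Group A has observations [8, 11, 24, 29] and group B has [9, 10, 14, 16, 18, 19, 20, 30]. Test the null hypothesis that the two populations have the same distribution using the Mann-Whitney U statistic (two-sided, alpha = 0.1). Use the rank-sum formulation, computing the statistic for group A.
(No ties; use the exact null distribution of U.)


Step 1: Combine and sort all 12 observations; assign midranks.
sorted (value, group): (8,X), (9,Y), (10,Y), (11,X), (14,Y), (16,Y), (18,Y), (19,Y), (20,Y), (24,X), (29,X), (30,Y)
ranks: 8->1, 9->2, 10->3, 11->4, 14->5, 16->6, 18->7, 19->8, 20->9, 24->10, 29->11, 30->12
Step 2: Rank sum for X: R1 = 1 + 4 + 10 + 11 = 26.
Step 3: U_X = R1 - n1(n1+1)/2 = 26 - 4*5/2 = 26 - 10 = 16.
       U_Y = n1*n2 - U_X = 32 - 16 = 16.
Step 4: No ties, so the exact null distribution of U (based on enumerating the C(12,4) = 495 equally likely rank assignments) gives the two-sided p-value.
Step 5: p-value = 1.000000; compare to alpha = 0.1. fail to reject H0.

U_X = 16, p = 1.000000, fail to reject H0 at alpha = 0.1.


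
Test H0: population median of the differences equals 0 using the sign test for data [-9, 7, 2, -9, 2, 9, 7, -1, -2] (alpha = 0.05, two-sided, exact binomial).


Step 1: Discard zero differences. Original n = 9; n_eff = number of nonzero differences = 9.
Nonzero differences (with sign): -9, +7, +2, -9, +2, +9, +7, -1, -2
Step 2: Count signs: positive = 5, negative = 4.
Step 3: Under H0: P(positive) = 0.5, so the number of positives S ~ Bin(9, 0.5).
Step 4: Two-sided exact p-value = sum of Bin(9,0.5) probabilities at or below the observed probability = 1.000000.
Step 5: alpha = 0.05. fail to reject H0.

n_eff = 9, pos = 5, neg = 4, p = 1.000000, fail to reject H0.


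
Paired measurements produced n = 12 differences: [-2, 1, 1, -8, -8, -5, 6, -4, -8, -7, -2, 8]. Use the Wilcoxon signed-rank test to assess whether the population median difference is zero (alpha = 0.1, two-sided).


Step 1: Drop any zero differences (none here) and take |d_i|.
|d| = [2, 1, 1, 8, 8, 5, 6, 4, 8, 7, 2, 8]
Step 2: Midrank |d_i| (ties get averaged ranks).
ranks: |2|->3.5, |1|->1.5, |1|->1.5, |8|->10.5, |8|->10.5, |5|->6, |6|->7, |4|->5, |8|->10.5, |7|->8, |2|->3.5, |8|->10.5
Step 3: Attach original signs; sum ranks with positive sign and with negative sign.
W+ = 1.5 + 1.5 + 7 + 10.5 = 20.5
W- = 3.5 + 10.5 + 10.5 + 6 + 5 + 10.5 + 8 + 3.5 = 57.5
(Check: W+ + W- = 78 should equal n(n+1)/2 = 78.)
Step 4: Test statistic W = min(W+, W-) = 20.5.
Step 5: Ties in |d|, so use the tie-corrected normal approximation.
        E[W] = n(n+1)/4 = 12*13/4 = 39.
        Tie groups: |d|=1 (t=2), |d|=2 (t=2), |d|=8 (t=4); sum(t^3 - t) = 72.
        Var[W] = n(n+1)(2n+1)/24 - sum(t^3-t)/48 = 3900/24 - 72/48 = 161.
        z = (W - E[W]) / sqrt(Var[W]) = (20.5 - 39) / 12.6886 = -1.4580.
        Two-sided p = 2*Phi(z) = 0.144839.
Step 6: alpha = 0.1. fail to reject H0.

W+ = 20.5, W- = 57.5, W = min = 20.5, p = 0.144839, fail to reject H0.


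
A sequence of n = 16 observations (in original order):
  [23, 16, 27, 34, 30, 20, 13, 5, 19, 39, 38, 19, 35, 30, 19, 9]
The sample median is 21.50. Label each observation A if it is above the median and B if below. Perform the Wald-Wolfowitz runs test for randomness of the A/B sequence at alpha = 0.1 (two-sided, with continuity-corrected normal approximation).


Step 1: Compute median = 21.50; label A = above, B = below.
Labels in order: ABAAABBBBAABAABB  (n_A = 8, n_B = 8)
Step 2: Count runs R = 8.
Step 3: Under H0 (random ordering), E[R] = 2*n_A*n_B/(n_A+n_B) + 1 = 2*8*8/16 + 1 = 9.0000.
        Var[R] = 2*n_A*n_B*(2*n_A*n_B - n_A - n_B) / ((n_A+n_B)^2 * (n_A+n_B-1)) = 14336/3840 = 3.7333.
        SD[R] = 1.9322.
Step 4: Continuity-corrected z = (R + 0.5 - E[R]) / SD[R] = (8 + 0.5 - 9.0000) / 1.9322 = -0.2588.
Step 5: Two-sided p-value via normal approximation = 2*(1 - Phi(|z|)) = 0.795809.
Step 6: alpha = 0.1. fail to reject H0.

R = 8, z = -0.2588, p = 0.795809, fail to reject H0.


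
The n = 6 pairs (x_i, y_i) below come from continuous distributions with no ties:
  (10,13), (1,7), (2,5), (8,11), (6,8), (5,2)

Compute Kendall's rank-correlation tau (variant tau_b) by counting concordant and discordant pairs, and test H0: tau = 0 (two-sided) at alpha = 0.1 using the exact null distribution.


Step 1: Enumerate the 15 unordered pairs (i,j) with i<j and classify each by sign(x_j-x_i) * sign(y_j-y_i).
  (1,2):dx=-9,dy=-6->C; (1,3):dx=-8,dy=-8->C; (1,4):dx=-2,dy=-2->C; (1,5):dx=-4,dy=-5->C
  (1,6):dx=-5,dy=-11->C; (2,3):dx=+1,dy=-2->D; (2,4):dx=+7,dy=+4->C; (2,5):dx=+5,dy=+1->C
  (2,6):dx=+4,dy=-5->D; (3,4):dx=+6,dy=+6->C; (3,5):dx=+4,dy=+3->C; (3,6):dx=+3,dy=-3->D
  (4,5):dx=-2,dy=-3->C; (4,6):dx=-3,dy=-9->C; (5,6):dx=-1,dy=-6->C
Step 2: C = 12, D = 3, total pairs = 15.
Step 3: tau = (C - D)/(n(n-1)/2) = (12 - 3)/15 = 0.600000.
Step 4: Exact two-sided p-value (enumerate n! = 720 permutations of y under H0): p = 0.136111.
Step 5: alpha = 0.1. fail to reject H0.

tau_b = 0.6000 (C=12, D=3), p = 0.136111, fail to reject H0.


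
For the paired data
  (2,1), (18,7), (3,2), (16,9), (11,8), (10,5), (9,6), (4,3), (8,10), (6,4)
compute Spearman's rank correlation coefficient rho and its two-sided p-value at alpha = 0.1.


Step 1: Rank x and y separately (midranks; no ties here).
rank(x): 2->1, 18->10, 3->2, 16->9, 11->8, 10->7, 9->6, 4->3, 8->5, 6->4
rank(y): 1->1, 7->7, 2->2, 9->9, 8->8, 5->5, 6->6, 3->3, 10->10, 4->4
Step 2: d_i = R_x(i) - R_y(i); compute d_i^2.
  (1-1)^2=0, (10-7)^2=9, (2-2)^2=0, (9-9)^2=0, (8-8)^2=0, (7-5)^2=4, (6-6)^2=0, (3-3)^2=0, (5-10)^2=25, (4-4)^2=0
sum(d^2) = 38.
Step 3: rho = 1 - 6*38 / (10*(10^2 - 1)) = 1 - 228/990 = 0.769697.
Step 4: Under H0, t = rho * sqrt((n-2)/(1-rho^2)) = 3.4101 ~ t(8).
Step 5: Two-sided p-value from the t-distribution with 8 df = 0.009222.
Step 6: alpha = 0.1. reject H0.

rho = 0.7697, p = 0.009222, reject H0 at alpha = 0.1.


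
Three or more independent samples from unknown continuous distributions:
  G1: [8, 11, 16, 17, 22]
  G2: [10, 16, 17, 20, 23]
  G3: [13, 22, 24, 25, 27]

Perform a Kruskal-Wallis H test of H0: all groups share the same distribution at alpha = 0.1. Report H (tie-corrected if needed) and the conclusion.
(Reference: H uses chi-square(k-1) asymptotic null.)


Step 1: Combine all N = 15 observations and assign midranks.
sorted (value, group, rank): (8,G1,1), (10,G2,2), (11,G1,3), (13,G3,4), (16,G1,5.5), (16,G2,5.5), (17,G1,7.5), (17,G2,7.5), (20,G2,9), (22,G1,10.5), (22,G3,10.5), (23,G2,12), (24,G3,13), (25,G3,14), (27,G3,15)
Step 2: Sum ranks within each group.
R_1 = 27.5 (n_1 = 5)
R_2 = 36 (n_2 = 5)
R_3 = 56.5 (n_3 = 5)
Step 3: H = 12/(N(N+1)) * sum(R_i^2/n_i) - 3(N+1)
     = 12/(15*16) * (27.5^2/5 + 36^2/5 + 56.5^2/5) - 3*16
     = 0.050000 * 1048.9 - 48
     = 4.445000.
Step 4: Ties present; correction factor C = 1 - 18/(15^3 - 15) = 0.994643. Corrected H = 4.445000 / 0.994643 = 4.468941.
Step 5: Under H0, H ~ chi^2(2); p-value = 0.107049.
Step 6: alpha = 0.1. fail to reject H0.

H = 4.4689, df = 2, p = 0.107049, fail to reject H0.


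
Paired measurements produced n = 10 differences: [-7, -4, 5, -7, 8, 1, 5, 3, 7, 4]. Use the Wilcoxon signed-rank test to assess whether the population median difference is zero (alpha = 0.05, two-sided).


Step 1: Drop any zero differences (none here) and take |d_i|.
|d| = [7, 4, 5, 7, 8, 1, 5, 3, 7, 4]
Step 2: Midrank |d_i| (ties get averaged ranks).
ranks: |7|->8, |4|->3.5, |5|->5.5, |7|->8, |8|->10, |1|->1, |5|->5.5, |3|->2, |7|->8, |4|->3.5
Step 3: Attach original signs; sum ranks with positive sign and with negative sign.
W+ = 5.5 + 10 + 1 + 5.5 + 2 + 8 + 3.5 = 35.5
W- = 8 + 3.5 + 8 = 19.5
(Check: W+ + W- = 55 should equal n(n+1)/2 = 55.)
Step 4: Test statistic W = min(W+, W-) = 19.5.
Step 5: Ties in |d|, so use the tie-corrected normal approximation.
        E[W] = n(n+1)/4 = 10*11/4 = 27.5.
        Tie groups: |d|=4 (t=2), |d|=5 (t=2), |d|=7 (t=3); sum(t^3 - t) = 36.
        Var[W] = n(n+1)(2n+1)/24 - sum(t^3-t)/48 = 2310/24 - 36/48 = 95.5.
        z = (W - E[W]) / sqrt(Var[W]) = (19.5 - 27.5) / 9.7724 = -0.8186.
        Two-sided p = 2*Phi(z) = 0.412997.
Step 6: alpha = 0.05. fail to reject H0.

W+ = 35.5, W- = 19.5, W = min = 19.5, p = 0.412997, fail to reject H0.


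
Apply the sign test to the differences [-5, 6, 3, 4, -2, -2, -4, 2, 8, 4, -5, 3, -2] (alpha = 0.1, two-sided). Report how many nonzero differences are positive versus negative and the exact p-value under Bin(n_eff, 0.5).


Step 1: Discard zero differences. Original n = 13; n_eff = number of nonzero differences = 13.
Nonzero differences (with sign): -5, +6, +3, +4, -2, -2, -4, +2, +8, +4, -5, +3, -2
Step 2: Count signs: positive = 7, negative = 6.
Step 3: Under H0: P(positive) = 0.5, so the number of positives S ~ Bin(13, 0.5).
Step 4: Two-sided exact p-value = sum of Bin(13,0.5) probabilities at or below the observed probability = 1.000000.
Step 5: alpha = 0.1. fail to reject H0.

n_eff = 13, pos = 7, neg = 6, p = 1.000000, fail to reject H0.


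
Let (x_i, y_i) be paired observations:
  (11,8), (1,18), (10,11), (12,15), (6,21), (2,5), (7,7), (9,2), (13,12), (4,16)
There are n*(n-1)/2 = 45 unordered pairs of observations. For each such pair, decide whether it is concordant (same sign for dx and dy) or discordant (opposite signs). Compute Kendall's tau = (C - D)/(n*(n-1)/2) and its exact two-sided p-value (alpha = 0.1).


Step 1: Enumerate the 45 unordered pairs (i,j) with i<j and classify each by sign(x_j-x_i) * sign(y_j-y_i).
  (1,2):dx=-10,dy=+10->D; (1,3):dx=-1,dy=+3->D; (1,4):dx=+1,dy=+7->C; (1,5):dx=-5,dy=+13->D
  (1,6):dx=-9,dy=-3->C; (1,7):dx=-4,dy=-1->C; (1,8):dx=-2,dy=-6->C; (1,9):dx=+2,dy=+4->C
  (1,10):dx=-7,dy=+8->D; (2,3):dx=+9,dy=-7->D; (2,4):dx=+11,dy=-3->D; (2,5):dx=+5,dy=+3->C
  (2,6):dx=+1,dy=-13->D; (2,7):dx=+6,dy=-11->D; (2,8):dx=+8,dy=-16->D; (2,9):dx=+12,dy=-6->D
  (2,10):dx=+3,dy=-2->D; (3,4):dx=+2,dy=+4->C; (3,5):dx=-4,dy=+10->D; (3,6):dx=-8,dy=-6->C
  (3,7):dx=-3,dy=-4->C; (3,8):dx=-1,dy=-9->C; (3,9):dx=+3,dy=+1->C; (3,10):dx=-6,dy=+5->D
  (4,5):dx=-6,dy=+6->D; (4,6):dx=-10,dy=-10->C; (4,7):dx=-5,dy=-8->C; (4,8):dx=-3,dy=-13->C
  (4,9):dx=+1,dy=-3->D; (4,10):dx=-8,dy=+1->D; (5,6):dx=-4,dy=-16->C; (5,7):dx=+1,dy=-14->D
  (5,8):dx=+3,dy=-19->D; (5,9):dx=+7,dy=-9->D; (5,10):dx=-2,dy=-5->C; (6,7):dx=+5,dy=+2->C
  (6,8):dx=+7,dy=-3->D; (6,9):dx=+11,dy=+7->C; (6,10):dx=+2,dy=+11->C; (7,8):dx=+2,dy=-5->D
  (7,9):dx=+6,dy=+5->C; (7,10):dx=-3,dy=+9->D; (8,9):dx=+4,dy=+10->C; (8,10):dx=-5,dy=+14->D
  (9,10):dx=-9,dy=+4->D
Step 2: C = 21, D = 24, total pairs = 45.
Step 3: tau = (C - D)/(n(n-1)/2) = (21 - 24)/45 = -0.066667.
Step 4: Exact two-sided p-value (enumerate n! = 3628800 permutations of y under H0): p = 0.861801.
Step 5: alpha = 0.1. fail to reject H0.

tau_b = -0.0667 (C=21, D=24), p = 0.861801, fail to reject H0.


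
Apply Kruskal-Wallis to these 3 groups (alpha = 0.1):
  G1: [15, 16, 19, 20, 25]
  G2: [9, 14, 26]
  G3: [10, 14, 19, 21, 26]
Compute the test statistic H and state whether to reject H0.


Step 1: Combine all N = 13 observations and assign midranks.
sorted (value, group, rank): (9,G2,1), (10,G3,2), (14,G2,3.5), (14,G3,3.5), (15,G1,5), (16,G1,6), (19,G1,7.5), (19,G3,7.5), (20,G1,9), (21,G3,10), (25,G1,11), (26,G2,12.5), (26,G3,12.5)
Step 2: Sum ranks within each group.
R_1 = 38.5 (n_1 = 5)
R_2 = 17 (n_2 = 3)
R_3 = 35.5 (n_3 = 5)
Step 3: H = 12/(N(N+1)) * sum(R_i^2/n_i) - 3(N+1)
     = 12/(13*14) * (38.5^2/5 + 17^2/3 + 35.5^2/5) - 3*14
     = 0.065934 * 644.833 - 42
     = 0.516484.
Step 4: Ties present; correction factor C = 1 - 18/(13^3 - 13) = 0.991758. Corrected H = 0.516484 / 0.991758 = 0.520776.
Step 5: Under H0, H ~ chi^2(2); p-value = 0.770753.
Step 6: alpha = 0.1. fail to reject H0.

H = 0.5208, df = 2, p = 0.770753, fail to reject H0.


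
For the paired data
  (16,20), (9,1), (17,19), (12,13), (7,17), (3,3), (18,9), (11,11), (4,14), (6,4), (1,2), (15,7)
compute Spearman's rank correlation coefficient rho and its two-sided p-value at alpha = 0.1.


Step 1: Rank x and y separately (midranks; no ties here).
rank(x): 16->10, 9->6, 17->11, 12->8, 7->5, 3->2, 18->12, 11->7, 4->3, 6->4, 1->1, 15->9
rank(y): 20->12, 1->1, 19->11, 13->8, 17->10, 3->3, 9->6, 11->7, 14->9, 4->4, 2->2, 7->5
Step 2: d_i = R_x(i) - R_y(i); compute d_i^2.
  (10-12)^2=4, (6-1)^2=25, (11-11)^2=0, (8-8)^2=0, (5-10)^2=25, (2-3)^2=1, (12-6)^2=36, (7-7)^2=0, (3-9)^2=36, (4-4)^2=0, (1-2)^2=1, (9-5)^2=16
sum(d^2) = 144.
Step 3: rho = 1 - 6*144 / (12*(12^2 - 1)) = 1 - 864/1716 = 0.496503.
Step 4: Under H0, t = rho * sqrt((n-2)/(1-rho^2)) = 1.8088 ~ t(10).
Step 5: Two-sided p-value from the t-distribution with 10 df = 0.100603.
Step 6: alpha = 0.1. fail to reject H0.

rho = 0.4965, p = 0.100603, fail to reject H0 at alpha = 0.1.


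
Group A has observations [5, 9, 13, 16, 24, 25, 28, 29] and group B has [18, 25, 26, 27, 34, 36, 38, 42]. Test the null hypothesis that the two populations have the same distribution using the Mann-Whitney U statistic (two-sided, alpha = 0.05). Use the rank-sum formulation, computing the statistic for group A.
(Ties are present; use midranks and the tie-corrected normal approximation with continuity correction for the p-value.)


Step 1: Combine and sort all 16 observations; assign midranks.
sorted (value, group): (5,X), (9,X), (13,X), (16,X), (18,Y), (24,X), (25,X), (25,Y), (26,Y), (27,Y), (28,X), (29,X), (34,Y), (36,Y), (38,Y), (42,Y)
ranks: 5->1, 9->2, 13->3, 16->4, 18->5, 24->6, 25->7.5, 25->7.5, 26->9, 27->10, 28->11, 29->12, 34->13, 36->14, 38->15, 42->16
Step 2: Rank sum for X: R1 = 1 + 2 + 3 + 4 + 6 + 7.5 + 11 + 12 = 46.5.
Step 3: U_X = R1 - n1(n1+1)/2 = 46.5 - 8*9/2 = 46.5 - 36 = 10.5.
       U_Y = n1*n2 - U_X = 64 - 10.5 = 53.5.
Step 4: Ties are present, so use the tie-corrected normal approximation (with continuity correction) for the p-value.
Step 5: p-value = 0.027310; compare to alpha = 0.05. reject H0.

U_X = 10.5, p = 0.027310, reject H0 at alpha = 0.05.
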